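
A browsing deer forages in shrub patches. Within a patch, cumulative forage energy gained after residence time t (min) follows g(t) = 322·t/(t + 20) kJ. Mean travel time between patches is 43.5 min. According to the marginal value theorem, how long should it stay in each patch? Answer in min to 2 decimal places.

29.50 min

Optimal t* satisfies g'(t*) = g(t*)/(T + t*).
g'(t) = 322·20/(t + 20)². Setting 322·20/(t+20)² = 322t/[(t+20)(43.5+t)] gives 20(43.5+t) = t(t+20), so t² = 20×43.5 = 870.
t* = √870 = 29.5 min.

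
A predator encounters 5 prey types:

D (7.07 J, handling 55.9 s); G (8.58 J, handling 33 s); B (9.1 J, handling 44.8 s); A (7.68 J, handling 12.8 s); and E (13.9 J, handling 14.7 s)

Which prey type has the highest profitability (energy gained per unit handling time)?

Profitability E/h (J/s): D = 7.07/55.9 = 0.126, G = 8.58/33 = 0.26, B = 9.1/44.8 = 0.203, A = 7.68/12.8 = 0.6, E = 13.9/14.7 = 0.946.
Ranked: E > A > G > B > D.

E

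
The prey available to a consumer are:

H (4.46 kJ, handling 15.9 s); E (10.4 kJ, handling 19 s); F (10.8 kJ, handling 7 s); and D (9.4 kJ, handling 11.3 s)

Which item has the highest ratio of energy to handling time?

F

Profitability E/h (kJ/s): H = 4.46/15.9 = 0.281, E = 10.4/19 = 0.547, F = 10.8/7 = 1.54, D = 9.4/11.3 = 0.832.
Ranked: F > D > E > H.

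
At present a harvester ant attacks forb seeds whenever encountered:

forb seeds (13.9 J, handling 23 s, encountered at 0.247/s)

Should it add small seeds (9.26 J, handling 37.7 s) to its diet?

No

Current rate: (0.247×13.9)/(1 + 0.247×23) = 0.5139 J/s.
small seeds: E/h = 9.26/37.7 = 0.2456 J/s.
Since 0.2456 < R, time spent handling small seeds is better spent searching.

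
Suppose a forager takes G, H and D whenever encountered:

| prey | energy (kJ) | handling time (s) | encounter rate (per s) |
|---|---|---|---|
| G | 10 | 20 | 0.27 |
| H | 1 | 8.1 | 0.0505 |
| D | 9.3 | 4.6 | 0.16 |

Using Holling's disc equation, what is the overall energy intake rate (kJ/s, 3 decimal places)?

Energy encountered per unit search time: 0.27×10 + 0.0505×1 + 0.16×9.3 = 4.239 kJ/s.
Handling time per unit search time: 0.27×20 + 0.0505×8.1 + 0.16×4.6 = 6.545.
Rate = 4.239/(1 + 6.545) = 0.5618 kJ/s.

0.562 kJ/s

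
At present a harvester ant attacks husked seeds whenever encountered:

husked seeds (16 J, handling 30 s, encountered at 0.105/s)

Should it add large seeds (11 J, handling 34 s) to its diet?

No

On husked seeds alone, R = ΣλE/(1+Σλh) = 1.68/4.15 = 0.4048 J/s.
large seeds: E/h = 11/34 = 0.3235 J/s.
0.3235 < 0.4048, so adding large seeds would lower the average — exclude it.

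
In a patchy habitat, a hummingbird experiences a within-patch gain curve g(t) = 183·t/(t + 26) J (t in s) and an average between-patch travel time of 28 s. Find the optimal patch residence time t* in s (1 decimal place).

By the marginal value theorem, leave when the instantaneous gain rate g'(t) equals the habitat-wide average g(t)/(T + t).
g'(t) = 183·26/(t + 26)². Setting 183·26/(t+26)² = 183t/[(t+26)(28+t)] gives 26(28+t) = t(t+26), so t² = 26×28 = 728.
t* = √728 = 26.98 s.

27.0 s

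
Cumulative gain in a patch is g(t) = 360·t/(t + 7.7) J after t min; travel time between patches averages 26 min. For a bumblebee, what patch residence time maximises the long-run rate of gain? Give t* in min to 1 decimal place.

Maximise g(t)/(T+t): set derivative to zero → g'(t)(T+t) = g(t).
g'(t) = 360·7.7/(t + 7.7)². Setting 360·7.7/(t+7.7)² = 360t/[(t+7.7)(26+t)] gives 7.7(26+t) = t(t+7.7), so t² = 7.7×26 = 200.2.
t* = √200.2 = 14.15 min.

14.1 min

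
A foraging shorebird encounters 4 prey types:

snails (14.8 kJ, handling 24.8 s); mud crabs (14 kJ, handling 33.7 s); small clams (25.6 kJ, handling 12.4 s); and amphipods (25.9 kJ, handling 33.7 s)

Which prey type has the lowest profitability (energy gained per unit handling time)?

In descending order of E/h:
small clams: 25.6/12.4 = 2.06 kJ/s
amphipods: 25.9/33.7 = 0.769 kJ/s
snails: 14.8/24.8 = 0.597 kJ/s
mud crabs: 14/33.7 = 0.415 kJ/s

mud crabs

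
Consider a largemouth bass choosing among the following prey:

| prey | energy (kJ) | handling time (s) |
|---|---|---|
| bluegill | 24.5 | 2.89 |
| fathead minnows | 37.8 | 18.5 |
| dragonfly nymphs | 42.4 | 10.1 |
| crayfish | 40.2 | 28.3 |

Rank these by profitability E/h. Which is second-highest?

Profitability E/h (kJ/s): bluegill = 24.5/2.89 = 8.48, fathead minnows = 37.8/18.5 = 2.04, dragonfly nymphs = 42.4/10.1 = 4.2, crayfish = 40.2/28.3 = 1.42.
Ranked: bluegill > dragonfly nymphs > fathead minnows > crayfish.

dragonfly nymphs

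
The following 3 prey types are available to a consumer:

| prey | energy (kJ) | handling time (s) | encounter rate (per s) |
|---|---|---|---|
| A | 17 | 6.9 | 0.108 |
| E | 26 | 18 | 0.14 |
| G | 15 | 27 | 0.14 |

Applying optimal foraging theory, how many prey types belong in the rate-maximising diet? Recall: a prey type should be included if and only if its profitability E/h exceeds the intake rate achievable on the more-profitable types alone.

2

Rank by E/h (kJ/s): A 2.46, E 1.44, G 0.556. Include each in turn until the next type's E/h falls below the running intake rate.
Rate on top 1: 1.052. E: 1.44 > 1.052 → include.
Rate on top 2: 1.284. G: 0.556 < 1.284 → exclude; stop.
Optimal diet: A, E — 2 of 3 types.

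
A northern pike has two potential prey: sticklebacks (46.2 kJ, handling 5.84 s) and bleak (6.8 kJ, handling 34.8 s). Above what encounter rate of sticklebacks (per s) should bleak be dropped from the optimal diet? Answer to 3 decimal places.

The zero-one rule: include bleak iff E₂/h₂ > λE₁/(1+λh₁). Equality gives the switch point.
λE₁h₂ = E₂ + λE₂h₁ ⇒ λ = E₂/(E₁h₂ − E₂h₁) = 6.8/(1608 − 39.71) = 0.004337 per s.

0.004 per s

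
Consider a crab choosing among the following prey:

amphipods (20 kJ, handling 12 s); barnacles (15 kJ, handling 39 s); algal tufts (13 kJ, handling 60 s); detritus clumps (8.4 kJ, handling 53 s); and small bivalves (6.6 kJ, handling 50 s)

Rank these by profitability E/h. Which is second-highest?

Profitability E/h (kJ/s): amphipods = 20/12 = 1.67, barnacles = 15/39 = 0.385, algal tufts = 13/60 = 0.217, detritus clumps = 8.4/53 = 0.158, small bivalves = 6.6/50 = 0.132.
Ranked: amphipods > barnacles > algal tufts > detritus clumps > small bivalves.

barnacles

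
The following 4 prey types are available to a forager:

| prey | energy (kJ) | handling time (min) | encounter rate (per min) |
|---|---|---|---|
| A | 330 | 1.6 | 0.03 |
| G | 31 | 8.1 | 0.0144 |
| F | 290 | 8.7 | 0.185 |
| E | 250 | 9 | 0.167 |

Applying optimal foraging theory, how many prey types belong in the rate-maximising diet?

3

Rank by E/h (kJ/min): A 206, F 33.3, E 27.8, G 3.83. Include each in turn until the next type's E/h falls below the running intake rate.
Rate on top 1: 9.447. F: 33.3 > 9.447 → include.
Rate on top 2: 23.91. E: 27.8 > 23.91 → include.
Rate on top 3: 25.31. G: 3.83 < 25.31 → exclude; stop.
Optimal diet: A, F, E — 3 of 4 types.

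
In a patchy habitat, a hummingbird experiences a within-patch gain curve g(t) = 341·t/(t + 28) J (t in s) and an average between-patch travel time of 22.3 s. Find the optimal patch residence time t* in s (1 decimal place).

25.0 s

Maximise g(t)/(T+t): set derivative to zero → g'(t)(T+t) = g(t).
g'(t) = 341·28/(t + 28)². Setting 341·28/(t+28)² = 341t/[(t+28)(22.3+t)] gives 28(22.3+t) = t(t+28), so t² = 28×22.3 = 624.4.
t* = √624.4 = 24.99 s.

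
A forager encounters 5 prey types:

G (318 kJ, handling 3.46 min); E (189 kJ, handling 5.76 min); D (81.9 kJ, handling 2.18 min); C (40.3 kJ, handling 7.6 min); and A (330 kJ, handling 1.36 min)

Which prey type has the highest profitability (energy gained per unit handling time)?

A

Profitability E/h (kJ/min): G = 318/3.46 = 91.9, E = 189/5.76 = 32.8, D = 81.9/2.18 = 37.6, C = 40.3/7.6 = 5.3, A = 330/1.36 = 243.
Ranked: A > G > D > E > C.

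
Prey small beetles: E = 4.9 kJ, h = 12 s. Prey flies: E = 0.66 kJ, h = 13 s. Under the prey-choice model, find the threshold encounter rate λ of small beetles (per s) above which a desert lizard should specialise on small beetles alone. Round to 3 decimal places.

Drop flies once their profitability E₂/h₂ falls below the rate achievable on small beetles alone: E₂/h₂ = λE₁/(1 + λh₁).
Solve for λ: λE₁h₂ = E₂(1 + λh₁) → λ(E₁h₂ − E₂h₁) = E₂ → λ = E₂/(E₁h₂ − E₂h₁).
λ = 0.66/(4.9×13 − 0.66×12) = 0.66/55.78 = 0.01183 per s.

0.012 per s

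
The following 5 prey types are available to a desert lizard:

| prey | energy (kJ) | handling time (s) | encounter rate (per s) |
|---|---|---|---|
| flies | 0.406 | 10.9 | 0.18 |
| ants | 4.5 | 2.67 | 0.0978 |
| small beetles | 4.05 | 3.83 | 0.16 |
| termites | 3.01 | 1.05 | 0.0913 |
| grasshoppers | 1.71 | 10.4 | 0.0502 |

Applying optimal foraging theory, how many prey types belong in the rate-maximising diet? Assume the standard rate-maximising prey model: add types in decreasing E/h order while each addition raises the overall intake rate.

Rank by E/h (kJ/s): termites 2.87, ants 1.69, small beetles 1.06, grasshoppers 0.164, flies 0.0372. Include each in turn until the next type's E/h falls below the running intake rate.
Rate on top 1: 0.2508. ants: 1.69 > 0.2508 → include.
Rate on top 2: 0.5268. small beetles: 1.06 > 0.5268 → include.
Rate on top 3: 0.6919. grasshoppers: 0.164 < 0.6919 → exclude; stop.
Optimal diet: termites, ants, small beetles — 3 of 5 types.

3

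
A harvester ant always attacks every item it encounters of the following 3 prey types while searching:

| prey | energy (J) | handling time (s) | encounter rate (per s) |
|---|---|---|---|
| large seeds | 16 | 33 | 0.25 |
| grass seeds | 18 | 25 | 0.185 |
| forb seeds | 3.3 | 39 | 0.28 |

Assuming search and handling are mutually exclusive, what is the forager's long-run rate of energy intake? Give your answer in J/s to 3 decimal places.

0.333 J/s

Energy encountered per unit search time: 0.25×16 + 0.185×18 + 0.28×3.3 = 8.254 J/s.
Handling time per unit search time: 0.25×33 + 0.185×25 + 0.28×39 = 23.8.
Rate = 8.254/(1 + 23.8) = 0.3329 J/s.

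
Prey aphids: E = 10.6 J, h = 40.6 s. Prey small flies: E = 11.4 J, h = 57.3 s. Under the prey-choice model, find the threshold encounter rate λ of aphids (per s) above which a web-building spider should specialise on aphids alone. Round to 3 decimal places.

0.079 per s

Drop small flies once their profitability E₂/h₂ falls below the rate achievable on aphids alone: E₂/h₂ = λE₁/(1 + λh₁).
Solve for λ: λE₁h₂ = E₂(1 + λh₁) → λ(E₁h₂ − E₂h₁) = E₂ → λ = E₂/(E₁h₂ − E₂h₁).
λ = 11.4/(10.6×57.3 − 11.4×40.6) = 11.4/144.5 = 0.07887 per s.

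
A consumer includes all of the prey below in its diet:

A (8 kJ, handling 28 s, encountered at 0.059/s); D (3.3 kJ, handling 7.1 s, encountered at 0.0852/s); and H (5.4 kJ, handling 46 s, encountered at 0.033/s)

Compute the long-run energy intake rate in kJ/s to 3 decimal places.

0.195 kJ/s

R = (0.059×8 + 0.0852×3.3 + 0.033×5.4) / (1 + 0.059×28 + 0.0852×7.1 + 0.033×46) = 0.9314/4.775 = 0.1951 kJ/s.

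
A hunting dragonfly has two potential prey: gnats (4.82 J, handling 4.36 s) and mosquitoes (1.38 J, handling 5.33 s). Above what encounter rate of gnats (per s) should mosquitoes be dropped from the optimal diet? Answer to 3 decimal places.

At the threshold, the rate on gnats alone equals the profitability of mosquitoes: λ·4.82/(1 + λ·4.36) = 1.38/5.33 = 0.2589.
Rearranging, λ(4.82 − 0.2589×4.36) = 0.2589, so λ = 0.2589/3.691 = 0.07014 per s.

0.070 per s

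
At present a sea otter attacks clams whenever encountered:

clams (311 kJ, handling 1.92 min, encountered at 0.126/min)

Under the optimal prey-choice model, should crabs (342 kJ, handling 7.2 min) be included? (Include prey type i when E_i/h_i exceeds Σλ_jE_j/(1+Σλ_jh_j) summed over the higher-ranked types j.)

On clams alone, R = ΣλE/(1+Σλh) = 39.19/1.242 = 31.55 kJ/min.
Profitability of crabs: 342/7.2 = 47.5 kJ/min.
Since 47.5 > R, including crabs increases the long-run rate.

Yes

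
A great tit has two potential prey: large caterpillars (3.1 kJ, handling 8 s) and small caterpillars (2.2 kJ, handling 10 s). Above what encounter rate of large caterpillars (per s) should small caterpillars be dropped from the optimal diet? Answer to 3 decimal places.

0.164 per s

The zero-one rule: include small caterpillars iff E₂/h₂ > λE₁/(1+λh₁). Equality gives the switch point.
λE₁h₂ = E₂ + λE₂h₁ ⇒ λ = E₂/(E₁h₂ − E₂h₁) = 2.2/(31 − 17.6) = 0.1642 per s.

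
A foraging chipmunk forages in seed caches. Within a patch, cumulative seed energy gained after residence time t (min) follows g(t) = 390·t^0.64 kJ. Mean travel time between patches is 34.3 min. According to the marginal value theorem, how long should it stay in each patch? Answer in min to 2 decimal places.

Optimal t* satisfies g'(t*) = g(t*)/(T + t*).
g'(t) = 0.64·390·t^-0.36. Setting 0.64·390·t^-0.36 = 390·t^0.64/(34.3+t) gives 0.64(34.3+t) = t, so 0.36·t = 0.64×34.3.
t* = 0.64×34.3/0.36 = 60.98 min.

60.98 min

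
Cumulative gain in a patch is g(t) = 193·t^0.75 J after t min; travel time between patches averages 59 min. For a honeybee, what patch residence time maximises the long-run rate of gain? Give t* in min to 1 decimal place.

Optimal t* satisfies g'(t*) = g(t*)/(T + t*).
g'(t) = 0.75·193·t^-0.25. Setting 0.75·193·t^-0.25 = 193·t^0.75/(59+t) gives 0.75(59+t) = t, so 0.25·t = 0.75×59.
t* = 0.75×59/0.25 = 177 min.

177.0 min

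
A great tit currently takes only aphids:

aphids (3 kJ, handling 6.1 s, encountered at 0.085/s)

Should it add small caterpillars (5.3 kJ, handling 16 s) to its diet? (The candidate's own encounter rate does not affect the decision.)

Yes

On aphids alone, R = ΣλE/(1+Σλh) = 0.255/1.518 = 0.1679 kJ/s.
Profitability of small caterpillars: 5.3/16 = 0.3312 kJ/s.
0.3312 > 0.1679, so adding small caterpillars raises the average — include it.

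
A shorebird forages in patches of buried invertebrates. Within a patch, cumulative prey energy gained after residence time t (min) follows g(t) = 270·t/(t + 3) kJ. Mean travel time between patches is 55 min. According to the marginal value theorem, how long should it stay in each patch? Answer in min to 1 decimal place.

Maximise g(t)/(T+t): set derivative to zero → g'(t)(T+t) = g(t).
g'(t) = 270·3/(t + 3)². Setting 270·3/(t+3)² = 270t/[(t+3)(55+t)] gives 3(55+t) = t(t+3), so t² = 3×55 = 165.
t* = √165 = 12.85 min.

12.8 min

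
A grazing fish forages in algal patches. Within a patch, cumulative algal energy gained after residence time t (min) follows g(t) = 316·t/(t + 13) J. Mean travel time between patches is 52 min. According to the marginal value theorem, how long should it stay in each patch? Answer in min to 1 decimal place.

26.0 min

By the marginal value theorem, leave when the instantaneous gain rate g'(t) equals the habitat-wide average g(t)/(T + t).
g'(t) = 316·13/(t + 13)². Setting 316·13/(t+13)² = 316t/[(t+13)(52+t)] gives 13(52+t) = t(t+13), so t² = 13×52 = 676.
t* = √676 = 26 min.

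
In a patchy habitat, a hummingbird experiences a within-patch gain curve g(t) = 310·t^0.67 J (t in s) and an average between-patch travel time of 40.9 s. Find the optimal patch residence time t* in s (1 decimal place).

By the marginal value theorem, leave when the instantaneous gain rate g'(t) equals the habitat-wide average g(t)/(T + t).
g'(t) = 0.67·310·t^-0.33. Setting 0.67·310·t^-0.33 = 310·t^0.67/(40.9+t) gives 0.67(40.9+t) = t, so 0.33·t = 0.67×40.9.
t* = 0.67×40.9/0.33 = 83.04 s.

83.0 s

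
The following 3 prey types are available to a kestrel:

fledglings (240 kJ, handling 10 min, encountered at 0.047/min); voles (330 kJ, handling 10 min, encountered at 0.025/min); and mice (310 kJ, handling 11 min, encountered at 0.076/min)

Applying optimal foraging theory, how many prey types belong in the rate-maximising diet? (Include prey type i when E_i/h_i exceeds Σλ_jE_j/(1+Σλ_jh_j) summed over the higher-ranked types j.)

E/h in descending order: voles 33, mice 28.2, fledglings 24 kJ/min. The optimal diet is the largest prefix of this list for which every included type satisfies E_i/h_i > R on the types above it.
Rate on top 1: 6.6. mice: 28.2 > 6.6 → include.
Rate on top 2: 15.25. fledglings: 24 > 15.25 → include.
Optimal diet: voles, mice, fledglings — 3 of 3 types.

3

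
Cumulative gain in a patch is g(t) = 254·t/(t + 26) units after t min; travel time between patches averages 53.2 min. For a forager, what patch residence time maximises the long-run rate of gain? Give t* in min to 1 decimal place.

By the marginal value theorem, leave when the instantaneous gain rate g'(t) equals the habitat-wide average g(t)/(T + t).
g'(t) = 254·26/(t + 26)². Setting 254·26/(t+26)² = 254t/[(t+26)(53.2+t)] gives 26(53.2+t) = t(t+26), so t² = 26×53.2 = 1383.
t* = √1383 = 37.19 min.

37.2 min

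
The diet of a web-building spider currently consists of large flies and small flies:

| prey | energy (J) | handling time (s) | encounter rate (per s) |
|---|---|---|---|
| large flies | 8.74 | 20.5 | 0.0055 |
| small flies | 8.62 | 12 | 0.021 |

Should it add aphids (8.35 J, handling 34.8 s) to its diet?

Yes

On large flies and small flies alone, R = ΣλE/(1+Σλh) = 0.2291/1.365 = 0.1679 J/s.
Profitability of aphids: 8.35/34.8 = 0.2399 J/s.
Since 0.2399 > R, including aphids increases the long-run rate.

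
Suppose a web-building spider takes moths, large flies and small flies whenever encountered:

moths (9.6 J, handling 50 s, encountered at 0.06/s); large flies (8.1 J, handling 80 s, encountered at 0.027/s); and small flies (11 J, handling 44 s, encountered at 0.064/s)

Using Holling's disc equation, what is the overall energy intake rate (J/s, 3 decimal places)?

Energy encountered per unit search time: 0.06×9.6 + 0.027×8.1 + 0.064×11 = 1.499 J/s.
Handling time per unit search time: 0.06×50 + 0.027×80 + 0.064×44 = 7.976.
Rate = 1.499/(1 + 7.976) = 0.167 J/s.

0.167 J/s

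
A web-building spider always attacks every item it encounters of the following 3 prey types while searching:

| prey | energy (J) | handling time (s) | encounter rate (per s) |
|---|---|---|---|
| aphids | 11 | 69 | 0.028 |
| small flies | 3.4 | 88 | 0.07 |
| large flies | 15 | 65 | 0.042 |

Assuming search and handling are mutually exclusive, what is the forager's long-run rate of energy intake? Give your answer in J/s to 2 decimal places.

0.10 J/s

R = (0.028×11 + 0.07×3.4 + 0.042×15) / (1 + 0.028×69 + 0.07×88 + 0.042×65) = 1.176/11.82 = 0.09948 J/s.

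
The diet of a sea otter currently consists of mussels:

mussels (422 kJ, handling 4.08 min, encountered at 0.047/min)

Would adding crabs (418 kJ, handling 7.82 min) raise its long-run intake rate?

Intake rate on the current diet: R = (0.047×422) / (1 + 0.047×4.08) = 19.83/1.192 = 16.64 kJ/min.
crabs: E/h = 418/7.82 = 53.45 kJ/min.
53.45 > 16.64, so adding crabs raises the average — include it.

Yes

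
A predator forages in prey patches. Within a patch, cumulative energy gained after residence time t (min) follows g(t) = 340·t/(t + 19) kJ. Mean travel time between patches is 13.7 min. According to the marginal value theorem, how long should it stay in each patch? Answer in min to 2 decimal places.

16.13 min

Maximise g(t)/(T+t): set derivative to zero → g'(t)(T+t) = g(t).
g'(t) = 340·19/(t + 19)². Setting 340·19/(t+19)² = 340t/[(t+19)(13.7+t)] gives 19(13.7+t) = t(t+19), so t² = 19×13.7 = 260.3.
t* = √260.3 = 16.13 min.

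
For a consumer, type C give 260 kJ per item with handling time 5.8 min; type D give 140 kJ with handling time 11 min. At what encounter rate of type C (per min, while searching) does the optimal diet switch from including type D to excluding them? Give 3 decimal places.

0.068 per min

Drop type D once their profitability E₂/h₂ falls below the rate achievable on type C alone: E₂/h₂ = λE₁/(1 + λh₁).
Solve for λ: λE₁h₂ = E₂(1 + λh₁) → λ(E₁h₂ − E₂h₁) = E₂ → λ = E₂/(E₁h₂ − E₂h₁).
λ = 140/(260×11 − 140×5.8) = 140/2048 = 0.06836 per min.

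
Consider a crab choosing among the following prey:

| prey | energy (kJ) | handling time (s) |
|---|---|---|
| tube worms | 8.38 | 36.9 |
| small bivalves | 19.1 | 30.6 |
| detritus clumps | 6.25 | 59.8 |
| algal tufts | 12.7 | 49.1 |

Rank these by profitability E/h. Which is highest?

small bivalves

In descending order of E/h:
small bivalves: 19.1/30.6 = 0.624 kJ/s
algal tufts: 12.7/49.1 = 0.259 kJ/s
tube worms: 8.38/36.9 = 0.227 kJ/s
detritus clumps: 6.25/59.8 = 0.105 kJ/s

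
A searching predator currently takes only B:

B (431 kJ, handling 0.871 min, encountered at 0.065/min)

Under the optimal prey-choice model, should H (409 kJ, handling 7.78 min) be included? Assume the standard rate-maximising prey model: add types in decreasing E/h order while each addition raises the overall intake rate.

Yes

Intake rate on the current diet: R = (0.065×431) / (1 + 0.065×0.871) = 28.02/1.057 = 26.51 kJ/min.
H: E/h = 409/7.78 = 52.57 kJ/min.
Since 52.57 > R, including H increases the long-run rate.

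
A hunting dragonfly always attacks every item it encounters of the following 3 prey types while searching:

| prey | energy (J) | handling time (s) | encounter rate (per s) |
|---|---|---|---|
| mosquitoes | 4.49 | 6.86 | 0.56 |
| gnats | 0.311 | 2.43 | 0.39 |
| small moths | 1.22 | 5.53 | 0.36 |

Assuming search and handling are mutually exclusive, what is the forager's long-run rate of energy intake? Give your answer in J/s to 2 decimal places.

R = (0.56×4.49 + 0.39×0.311 + 0.36×1.22) / (1 + 0.56×6.86 + 0.39×2.43 + 0.36×5.53) = 3.075/7.78 = 0.3952 J/s.

0.40 J/s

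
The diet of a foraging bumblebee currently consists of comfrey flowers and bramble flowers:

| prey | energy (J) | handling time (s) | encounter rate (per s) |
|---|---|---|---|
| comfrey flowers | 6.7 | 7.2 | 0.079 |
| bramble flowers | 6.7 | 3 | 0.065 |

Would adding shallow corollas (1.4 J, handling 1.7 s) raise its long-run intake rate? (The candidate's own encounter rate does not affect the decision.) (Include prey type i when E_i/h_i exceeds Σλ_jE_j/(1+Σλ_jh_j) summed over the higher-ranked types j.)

Current rate: (0.079×6.7 + 0.065×6.7)/(1 + 0.079×7.2 + 0.065×3) = 0.547 J/s.
shallow corollas: E/h = 1.4/1.7 = 0.8235 J/s.
0.8235 > 0.547, so adding shallow corollas raises the average — include it.

Yes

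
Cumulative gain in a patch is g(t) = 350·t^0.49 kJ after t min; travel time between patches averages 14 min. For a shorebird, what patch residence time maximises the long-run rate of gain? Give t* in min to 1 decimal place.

13.5 min

Maximise g(t)/(T+t): set derivative to zero → g'(t)(T+t) = g(t).
g'(t) = 0.49·350·t^-0.51. Setting 0.49·350·t^-0.51 = 350·t^0.49/(14+t) gives 0.49(14+t) = t, so 0.51·t = 0.49×14.
t* = 0.49×14/0.51 = 13.45 min.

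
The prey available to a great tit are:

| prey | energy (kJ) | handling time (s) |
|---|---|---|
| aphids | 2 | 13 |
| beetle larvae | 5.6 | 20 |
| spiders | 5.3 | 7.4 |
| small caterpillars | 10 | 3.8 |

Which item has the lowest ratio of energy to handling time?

aphids

In descending order of E/h:
small caterpillars: 10/3.8 = 2.63 kJ/s
spiders: 5.3/7.4 = 0.716 kJ/s
beetle larvae: 5.6/20 = 0.28 kJ/s
aphids: 2/13 = 0.154 kJ/s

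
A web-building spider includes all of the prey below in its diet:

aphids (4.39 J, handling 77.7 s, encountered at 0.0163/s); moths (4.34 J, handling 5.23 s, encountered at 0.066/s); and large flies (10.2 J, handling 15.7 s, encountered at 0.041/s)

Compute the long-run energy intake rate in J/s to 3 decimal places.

Energy encountered per unit search time: 0.0163×4.39 + 0.066×4.34 + 0.041×10.2 = 0.7762 J/s.
Handling time per unit search time: 0.0163×77.7 + 0.066×5.23 + 0.041×15.7 = 2.255.
Rate = 0.7762/(1 + 2.255) = 0.2384 J/s.

0.238 J/s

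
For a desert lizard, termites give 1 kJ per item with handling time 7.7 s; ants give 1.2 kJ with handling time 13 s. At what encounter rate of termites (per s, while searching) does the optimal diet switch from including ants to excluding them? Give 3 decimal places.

At the threshold, the rate on termites alone equals the profitability of ants: λ·1/(1 + λ·7.7) = 1.2/13 = 0.09231.
Rearranging, λ(1 − 0.09231×7.7) = 0.09231, so λ = 0.09231/0.2892 = 0.3191 per s.

0.319 per s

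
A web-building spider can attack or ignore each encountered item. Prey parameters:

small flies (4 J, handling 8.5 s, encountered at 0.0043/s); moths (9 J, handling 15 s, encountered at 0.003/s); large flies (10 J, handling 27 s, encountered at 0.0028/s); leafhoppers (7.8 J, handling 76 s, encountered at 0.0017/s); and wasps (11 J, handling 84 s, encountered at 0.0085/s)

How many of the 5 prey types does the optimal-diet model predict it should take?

Profitabilities (E/h, J/s): moths 0.6, small flies 0.471, large flies 0.37, wasps 0.131, leafhoppers 0.103. Add prey in this order while the next type's profitability exceeds the intake rate on those already taken.
Rate on top 1: 0.02584. small flies: 0.471 > 0.02584 → include.
Rate on top 2: 0.04087. large flies: 0.37 > 0.04087 → include.
Rate on top 3: 0.06239. wasps: 0.131 > 0.06239 → include.
Rate on top 4: 0.08856. leafhoppers: 0.103 > 0.08856 → include.
Optimal diet: moths, small flies, large flies, wasps, leafhoppers — 5 of 5 types.

5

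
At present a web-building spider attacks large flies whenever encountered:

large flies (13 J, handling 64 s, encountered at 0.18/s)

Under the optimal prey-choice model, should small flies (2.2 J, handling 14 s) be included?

On large flies alone, R = ΣλE/(1+Σλh) = 2.34/12.52 = 0.1869 J/s.
small flies: E/h = 2.2/14 = 0.1571 J/s.
Since 0.1571 < R, time spent handling small flies is better spent searching.

No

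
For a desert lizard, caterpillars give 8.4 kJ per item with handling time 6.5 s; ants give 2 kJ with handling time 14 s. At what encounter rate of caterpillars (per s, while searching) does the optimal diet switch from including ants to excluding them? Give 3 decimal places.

0.019 per s

Drop ants once their profitability E₂/h₂ falls below the rate achievable on caterpillars alone: E₂/h₂ = λE₁/(1 + λh₁).
Solve for λ: λE₁h₂ = E₂(1 + λh₁) → λ(E₁h₂ − E₂h₁) = E₂ → λ = E₂/(E₁h₂ − E₂h₁).
λ = 2/(8.4×14 − 2×6.5) = 2/104.6 = 0.01912 per s.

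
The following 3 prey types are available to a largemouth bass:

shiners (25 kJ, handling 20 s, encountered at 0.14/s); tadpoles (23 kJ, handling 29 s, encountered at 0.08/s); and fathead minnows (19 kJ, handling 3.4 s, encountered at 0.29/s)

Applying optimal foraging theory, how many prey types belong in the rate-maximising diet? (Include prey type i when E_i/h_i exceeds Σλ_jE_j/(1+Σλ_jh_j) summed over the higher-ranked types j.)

E/h in descending order: fathead minnows 5.59, shiners 1.25, tadpoles 0.793 kJ/s. The optimal diet is the largest prefix of this list for which every included type satisfies E_i/h_i > R on the types above it.
Rate on top 1: 2.774. shiners: 1.25 < 2.774 → exclude; stop.
Optimal diet: fathead minnows — 1 of 3 types.

1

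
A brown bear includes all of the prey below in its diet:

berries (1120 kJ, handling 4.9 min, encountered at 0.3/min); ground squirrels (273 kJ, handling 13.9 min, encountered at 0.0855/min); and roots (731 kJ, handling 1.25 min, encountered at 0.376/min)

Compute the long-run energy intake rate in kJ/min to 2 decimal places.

153.62 kJ/min

Energy encountered per unit search time: 0.3×1120 + 0.0855×273 + 0.376×731 = 634.2 kJ/min.
Handling time per unit search time: 0.3×4.9 + 0.0855×13.9 + 0.376×1.25 = 3.128.
Rate = 634.2/(1 + 3.128) = 153.6 kJ/min.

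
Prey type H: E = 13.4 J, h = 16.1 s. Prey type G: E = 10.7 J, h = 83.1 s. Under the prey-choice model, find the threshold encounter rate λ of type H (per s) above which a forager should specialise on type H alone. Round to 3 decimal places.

At the threshold, the rate on type H alone equals the profitability of type G: λ·13.4/(1 + λ·16.1) = 10.7/83.1 = 0.1288.
Rearranging, λ(13.4 − 0.1288×16.1) = 0.1288, so λ = 0.1288/11.33 = 0.01137 per s.

0.011 per s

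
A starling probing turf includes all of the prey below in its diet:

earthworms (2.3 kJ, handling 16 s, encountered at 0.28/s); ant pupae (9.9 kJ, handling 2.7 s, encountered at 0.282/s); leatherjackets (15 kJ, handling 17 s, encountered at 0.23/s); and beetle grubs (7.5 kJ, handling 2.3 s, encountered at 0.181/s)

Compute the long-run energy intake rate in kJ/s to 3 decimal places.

0.780 kJ/s

R = Σλ_iE_i / (1 + Σλ_ih_i)
Numerator: 0.28×2.3 + 0.282×9.9 + 0.23×15 + 0.181×7.5 = 8.243
Denominator: 1 + 0.28×16 + 0.282×2.7 + 0.23×17 + 0.181×2.3 = 10.57
R = 8.243/10.57 = 0.78 kJ/s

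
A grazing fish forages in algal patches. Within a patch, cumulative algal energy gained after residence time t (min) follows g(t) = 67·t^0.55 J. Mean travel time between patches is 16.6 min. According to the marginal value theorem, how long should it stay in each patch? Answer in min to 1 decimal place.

20.3 min

Maximise g(t)/(T+t): set derivative to zero → g'(t)(T+t) = g(t).
g'(t) = 0.55·67·t^-0.45. Setting 0.55·67·t^-0.45 = 67·t^0.55/(16.6+t) gives 0.55(16.6+t) = t, so 0.45·t = 0.55×16.6.
t* = 0.55×16.6/0.45 = 20.29 min.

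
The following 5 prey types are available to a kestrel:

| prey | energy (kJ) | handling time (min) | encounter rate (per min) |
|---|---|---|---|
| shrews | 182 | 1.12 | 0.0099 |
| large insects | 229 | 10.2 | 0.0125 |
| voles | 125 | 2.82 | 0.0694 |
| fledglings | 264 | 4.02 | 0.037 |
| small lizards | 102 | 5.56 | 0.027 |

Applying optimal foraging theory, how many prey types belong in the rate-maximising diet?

5

Rank by E/h (kJ/min): shrews 162, fledglings 65.7, voles 44.3, large insects 22.5, small lizards 18.3. Include each in turn until the next type's E/h falls below the running intake rate.
Rate on top 1: 1.782. fledglings: 65.7 > 1.782 → include.
Rate on top 2: 9.975. voles: 44.3 > 9.975 → include.
Rate on top 3: 14.93. large insects: 22.5 > 14.93 → include.
Rate on top 4: 15.58. small lizards: 18.3 > 15.58 → include.
Optimal diet: shrews, fledglings, voles, large insects, small lizards — 5 of 5 types.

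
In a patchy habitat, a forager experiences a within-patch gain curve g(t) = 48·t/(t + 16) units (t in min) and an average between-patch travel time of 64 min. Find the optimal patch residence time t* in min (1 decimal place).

32.0 min

Optimal t* satisfies g'(t*) = g(t*)/(T + t*).
g'(t) = 48·16/(t + 16)². Setting 48·16/(t+16)² = 48t/[(t+16)(64+t)] gives 16(64+t) = t(t+16), so t² = 16×64 = 1024.
t* = √1024 = 32 min.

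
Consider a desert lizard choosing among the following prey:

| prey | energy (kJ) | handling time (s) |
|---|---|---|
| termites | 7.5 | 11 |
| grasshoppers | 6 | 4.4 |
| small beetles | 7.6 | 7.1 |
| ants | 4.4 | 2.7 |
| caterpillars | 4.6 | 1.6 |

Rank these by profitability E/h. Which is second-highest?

ants

In descending order of E/h:
caterpillars: 4.6/1.6 = 2.87 kJ/s
ants: 4.4/2.7 = 1.63 kJ/s
grasshoppers: 6/4.4 = 1.36 kJ/s
small beetles: 7.6/7.1 = 1.07 kJ/s
termites: 7.5/11 = 0.682 kJ/s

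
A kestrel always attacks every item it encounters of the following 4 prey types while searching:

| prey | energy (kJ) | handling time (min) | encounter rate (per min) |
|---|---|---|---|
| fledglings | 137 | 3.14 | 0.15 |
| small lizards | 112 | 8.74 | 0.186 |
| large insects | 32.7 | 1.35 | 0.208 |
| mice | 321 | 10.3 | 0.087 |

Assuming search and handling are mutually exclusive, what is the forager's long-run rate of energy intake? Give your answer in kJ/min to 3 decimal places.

17.810 kJ/min

R = (0.15×137 + 0.186×112 + 0.208×32.7 + 0.087×321) / (1 + 0.15×3.14 + 0.186×8.74 + 0.208×1.35 + 0.087×10.3) = 76.11/4.274 = 17.81 kJ/min.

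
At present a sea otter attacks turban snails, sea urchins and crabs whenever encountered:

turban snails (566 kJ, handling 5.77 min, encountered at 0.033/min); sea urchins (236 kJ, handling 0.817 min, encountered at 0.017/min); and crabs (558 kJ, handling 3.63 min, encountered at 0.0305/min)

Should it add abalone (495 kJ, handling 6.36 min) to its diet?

On turban snails, sea urchins and crabs alone, R = ΣλE/(1+Σλh) = 39.71/1.315 = 30.2 kJ/min.
abalone: E/h = 495/6.36 = 77.83 kJ/min.
Since 77.83 > R, including abalone increases the long-run rate.

Yes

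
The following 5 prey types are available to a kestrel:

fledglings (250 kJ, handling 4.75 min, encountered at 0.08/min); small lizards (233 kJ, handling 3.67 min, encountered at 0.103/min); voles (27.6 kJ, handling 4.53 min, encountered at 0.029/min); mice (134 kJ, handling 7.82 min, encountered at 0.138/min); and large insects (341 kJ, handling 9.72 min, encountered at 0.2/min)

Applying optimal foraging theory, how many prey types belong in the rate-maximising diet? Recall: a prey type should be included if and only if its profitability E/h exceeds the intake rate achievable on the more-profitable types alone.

3

Rank by E/h (kJ/min): small lizards 63.5, fledglings 52.6, large insects 35.1, mice 17.1, voles 6.09. Include each in turn until the next type's E/h falls below the running intake rate.
Rate on top 1: 17.42. fledglings: 52.6 > 17.42 → include.
Rate on top 2: 25.03. large insects: 35.1 > 25.03 → include.
Rate on top 3: 30.31. mice: 17.1 < 30.31 → exclude; stop.
Optimal diet: small lizards, fledglings, large insects — 3 of 5 types.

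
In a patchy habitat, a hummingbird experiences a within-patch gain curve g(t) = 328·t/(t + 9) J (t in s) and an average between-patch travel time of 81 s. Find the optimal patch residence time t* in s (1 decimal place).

27.0 s

Optimal t* satisfies g'(t*) = g(t*)/(T + t*).
g'(t) = 328·9/(t + 9)². Setting 328·9/(t+9)² = 328t/[(t+9)(81+t)] gives 9(81+t) = t(t+9), so t² = 9×81 = 729.
t* = √729 = 27 s.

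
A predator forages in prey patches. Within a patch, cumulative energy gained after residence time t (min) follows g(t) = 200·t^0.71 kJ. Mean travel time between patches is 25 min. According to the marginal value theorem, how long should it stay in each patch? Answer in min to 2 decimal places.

61.21 min

Maximise g(t)/(T+t): set derivative to zero → g'(t)(T+t) = g(t).
g'(t) = 0.71·200·t^-0.29. Setting 0.71·200·t^-0.29 = 200·t^0.71/(25+t) gives 0.71(25+t) = t, so 0.29·t = 0.71×25.
t* = 0.71×25/0.29 = 61.21 min.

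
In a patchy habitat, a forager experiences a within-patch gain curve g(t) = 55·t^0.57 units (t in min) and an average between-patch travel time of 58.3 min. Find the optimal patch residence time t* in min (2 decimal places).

By the marginal value theorem, leave when the instantaneous gain rate g'(t) equals the habitat-wide average g(t)/(T + t).
g'(t) = 0.57·55·t^-0.43. Setting 0.57·55·t^-0.43 = 55·t^0.57/(58.3+t) gives 0.57(58.3+t) = t, so 0.43·t = 0.57×58.3.
t* = 0.57×58.3/0.43 = 77.28 min.

77.28 min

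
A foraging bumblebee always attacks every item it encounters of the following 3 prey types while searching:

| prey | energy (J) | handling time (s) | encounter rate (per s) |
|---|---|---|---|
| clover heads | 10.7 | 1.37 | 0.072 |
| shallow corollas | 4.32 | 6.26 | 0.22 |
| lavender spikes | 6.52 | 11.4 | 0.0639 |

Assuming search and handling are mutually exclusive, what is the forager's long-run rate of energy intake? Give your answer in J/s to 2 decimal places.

0.67 J/s

R = Σλ_iE_i / (1 + Σλ_ih_i)
Numerator: 0.072×10.7 + 0.22×4.32 + 0.0639×6.52 = 2.137
Denominator: 1 + 0.072×1.37 + 0.22×6.26 + 0.0639×11.4 = 3.204
R = 2.137/3.204 = 0.667 J/s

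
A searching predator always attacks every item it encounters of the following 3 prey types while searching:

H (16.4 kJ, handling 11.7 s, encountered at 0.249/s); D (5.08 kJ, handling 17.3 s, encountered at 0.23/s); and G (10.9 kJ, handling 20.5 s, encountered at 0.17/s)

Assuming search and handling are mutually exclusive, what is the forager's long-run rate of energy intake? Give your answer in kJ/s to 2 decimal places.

R = (0.249×16.4 + 0.23×5.08 + 0.17×10.9) / (1 + 0.249×11.7 + 0.23×17.3 + 0.17×20.5) = 7.105/11.38 = 0.6245 kJ/s.

0.62 kJ/s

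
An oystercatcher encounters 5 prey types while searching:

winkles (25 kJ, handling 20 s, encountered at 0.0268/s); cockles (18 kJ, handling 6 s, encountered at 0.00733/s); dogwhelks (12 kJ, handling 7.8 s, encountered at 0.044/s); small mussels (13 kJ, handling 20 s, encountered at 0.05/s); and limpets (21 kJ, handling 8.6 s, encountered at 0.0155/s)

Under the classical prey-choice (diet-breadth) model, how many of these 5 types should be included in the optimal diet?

Profitabilities (E/h, kJ/s): cockles 3, limpets 2.44, dogwhelks 1.54, winkles 1.25, small mussels 0.65. Add prey in this order while the next type's profitability exceeds the intake rate on those already taken.
Rate on top 1: 0.1264. limpets: 2.44 > 0.1264 → include.
Rate on top 2: 0.3886. dogwhelks: 1.54 > 0.3886 → include.
Rate on top 3: 0.6481. winkles: 1.25 > 0.6481 → include.
Rate on top 4: 0.805. small mussels: 0.65 < 0.805 → exclude; stop.
Optimal diet: cockles, limpets, dogwhelks, winkles — 4 of 5 types.

4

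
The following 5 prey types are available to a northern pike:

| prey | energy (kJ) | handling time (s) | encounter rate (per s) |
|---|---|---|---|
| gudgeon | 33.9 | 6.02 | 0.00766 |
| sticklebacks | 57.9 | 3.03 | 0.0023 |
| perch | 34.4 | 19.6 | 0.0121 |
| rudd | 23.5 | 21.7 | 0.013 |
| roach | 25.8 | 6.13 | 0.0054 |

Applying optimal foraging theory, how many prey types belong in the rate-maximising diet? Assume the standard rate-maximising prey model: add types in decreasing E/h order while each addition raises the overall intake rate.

5

E/h in descending order: sticklebacks 19.1, gudgeon 5.63, roach 4.21, perch 1.76, rudd 1.08 kJ/s. The optimal diet is the largest prefix of this list for which every included type satisfies E_i/h_i > R on the types above it.
Rate on top 1: 0.1322. gudgeon: 5.63 > 0.1322 → include.
Rate on top 2: 0.373. roach: 4.21 > 0.373 → include.
Rate on top 3: 0.4899. perch: 1.76 > 0.4899 → include.
Rate on top 4: 0.7167. rudd: 1.08 > 0.7167 → include.
Optimal diet: sticklebacks, gudgeon, roach, perch, rudd — 5 of 5 types.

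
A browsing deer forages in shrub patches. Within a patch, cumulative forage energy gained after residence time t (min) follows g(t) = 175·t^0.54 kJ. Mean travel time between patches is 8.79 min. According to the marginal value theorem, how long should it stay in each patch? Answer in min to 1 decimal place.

10.3 min

Optimal t* satisfies g'(t*) = g(t*)/(T + t*).
g'(t) = 0.54·175·t^-0.46. Setting 0.54·175·t^-0.46 = 175·t^0.54/(8.79+t) gives 0.54(8.79+t) = t, so 0.46·t = 0.54×8.79.
t* = 0.54×8.79/0.46 = 10.32 min.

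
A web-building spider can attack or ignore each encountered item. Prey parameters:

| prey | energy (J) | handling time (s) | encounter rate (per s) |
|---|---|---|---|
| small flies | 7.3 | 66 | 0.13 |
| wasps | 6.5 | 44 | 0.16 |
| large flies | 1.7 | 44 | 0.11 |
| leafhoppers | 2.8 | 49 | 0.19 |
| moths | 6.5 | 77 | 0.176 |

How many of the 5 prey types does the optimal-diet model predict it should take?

E/h in descending order: wasps 0.148, small flies 0.111, moths 0.0844, leafhoppers 0.0571, large flies 0.0386 J/s. The optimal diet is the largest prefix of this list for which every included type satisfies E_i/h_i > R on the types above it.
Rate on top 1: 0.1294. small flies: 0.111 < 0.1294 → exclude; stop.
Optimal diet: wasps — 1 of 5 types.

1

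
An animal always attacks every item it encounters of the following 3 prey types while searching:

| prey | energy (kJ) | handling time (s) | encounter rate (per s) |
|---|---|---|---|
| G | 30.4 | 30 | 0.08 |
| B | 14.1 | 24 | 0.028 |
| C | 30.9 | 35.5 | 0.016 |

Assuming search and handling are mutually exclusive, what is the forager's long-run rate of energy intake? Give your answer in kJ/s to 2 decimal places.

Energy encountered per unit search time: 0.08×30.4 + 0.028×14.1 + 0.016×30.9 = 3.321 kJ/s.
Handling time per unit search time: 0.08×30 + 0.028×24 + 0.016×35.5 = 3.64.
Rate = 3.321/(1 + 3.64) = 0.7158 kJ/s.

0.72 kJ/s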